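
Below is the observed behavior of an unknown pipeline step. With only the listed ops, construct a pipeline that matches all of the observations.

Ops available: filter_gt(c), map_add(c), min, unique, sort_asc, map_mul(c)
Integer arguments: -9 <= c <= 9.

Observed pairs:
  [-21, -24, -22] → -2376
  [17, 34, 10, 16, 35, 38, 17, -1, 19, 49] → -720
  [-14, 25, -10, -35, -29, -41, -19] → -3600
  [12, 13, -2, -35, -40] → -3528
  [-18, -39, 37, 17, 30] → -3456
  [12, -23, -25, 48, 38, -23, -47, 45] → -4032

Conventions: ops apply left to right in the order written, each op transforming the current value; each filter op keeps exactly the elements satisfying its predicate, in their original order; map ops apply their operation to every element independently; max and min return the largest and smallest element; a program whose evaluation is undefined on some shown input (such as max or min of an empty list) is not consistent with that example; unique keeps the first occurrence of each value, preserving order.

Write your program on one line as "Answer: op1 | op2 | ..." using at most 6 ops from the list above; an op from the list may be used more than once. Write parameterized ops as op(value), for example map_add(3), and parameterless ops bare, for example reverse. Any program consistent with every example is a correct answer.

map_add(-9) | sort_asc | map_mul(-9) | map_mul(-8) | unique | min

Check, running the answer program on each example:
  [-21, -24, -22] -> [-30, -33, -31] -> [-33, -31, -30] -> [297, 279, 270] -> [-2376, -2232, -2160] -> [-2376, -2232, -2160] -> -2376
  [17, 34, 10, 16, 35, 38, 17, -1, 19, 49] -> [8, 25, 1, 7, 26, 29, 8, -10, 10, 40] -> [-10, 1, 7, 8, 8, 10, 25, 26, 29, 40] -> [90, -9, -63, -72, -72, -90, -225, -234, -261, -360] -> [-720, 72, 504, 576, 576, 720, 1800, 1872, 2088, 2880] -> [-720, 72, 504, 576, 720, 1800, 1872, 2088, 2880] -> -720
  [-14, 25, -10, -35, -29, -41, -19] -> [-23, 16, -19, -44, -38, -50, -28] -> [-50, -44, -38, -28, -23, -19, 16] -> [450, 396, 342, 252, 207, 171, -144] -> [-3600, -3168, -2736, -2016, -1656, -1368, 1152] -> [-3600, -3168, -2736, -2016, -1656, -1368, 1152] -> -3600
  [12, 13, -2, -35, -40] -> [3, 4, -11, -44, -49] -> [-49, -44, -11, 3, 4] -> [441, 396, 99, -27, -36] -> [-3528, -3168, -792, 216, 288] -> [-3528, -3168, -792, 216, 288] -> -3528
  [-18, -39, 37, 17, 30] -> [-27, -48, 28, 8, 21] -> [-48, -27, 8, 21, 28] -> [432, 243, -72, -189, -252] -> [-3456, -1944, 576, 1512, 2016] -> [-3456, -1944, 576, 1512, 2016] -> -3456
  [12, -23, -25, 48, 38, -23, -47, 45] -> [3, -32, -34, 39, 29, -32, -56, 36] -> [-56, -34, -32, -32, 3, 29, 36, 39] -> [504, 306, 288, 288, -27, -261, -324, -351] -> [-4032, -2448, -2304, -2304, 216, 2088, 2592, 2808] -> [-4032, -2448, -2304, 216, 2088, 2592, 2808] -> -4032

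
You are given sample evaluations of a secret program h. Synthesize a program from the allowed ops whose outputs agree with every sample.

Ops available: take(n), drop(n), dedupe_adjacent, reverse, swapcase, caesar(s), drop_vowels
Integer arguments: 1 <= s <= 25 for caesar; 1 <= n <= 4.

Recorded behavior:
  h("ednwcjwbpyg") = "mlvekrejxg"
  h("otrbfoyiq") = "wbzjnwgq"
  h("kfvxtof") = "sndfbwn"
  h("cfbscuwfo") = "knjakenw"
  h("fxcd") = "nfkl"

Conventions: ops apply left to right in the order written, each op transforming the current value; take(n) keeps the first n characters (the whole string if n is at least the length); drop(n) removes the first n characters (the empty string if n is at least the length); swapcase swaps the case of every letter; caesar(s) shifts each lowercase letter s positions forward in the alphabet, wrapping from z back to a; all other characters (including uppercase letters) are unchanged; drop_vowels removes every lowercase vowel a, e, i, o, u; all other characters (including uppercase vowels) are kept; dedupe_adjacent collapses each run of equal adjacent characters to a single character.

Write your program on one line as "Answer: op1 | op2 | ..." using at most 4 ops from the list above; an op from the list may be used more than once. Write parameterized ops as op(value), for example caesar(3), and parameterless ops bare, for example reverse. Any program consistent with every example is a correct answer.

caesar(14) | drop_vowels | caesar(20)

Check, running the answer program on each example:
  "ednwcjwbpyg" -> "srbkqxkpdmu" -> "srbkqxkpdm" -> "mlvekrejxg"
  "otrbfoyiq" -> "chfptcmwe" -> "chfptcmw" -> "wbzjnwgq"
  "kfvxtof" -> "ytjlhct" -> "ytjlhct" -> "sndfbwn"
  "cfbscuwfo" -> "qtpgqiktc" -> "qtpgqktc" -> "knjakenw"
  "fxcd" -> "tlqr" -> "tlqr" -> "nfkl"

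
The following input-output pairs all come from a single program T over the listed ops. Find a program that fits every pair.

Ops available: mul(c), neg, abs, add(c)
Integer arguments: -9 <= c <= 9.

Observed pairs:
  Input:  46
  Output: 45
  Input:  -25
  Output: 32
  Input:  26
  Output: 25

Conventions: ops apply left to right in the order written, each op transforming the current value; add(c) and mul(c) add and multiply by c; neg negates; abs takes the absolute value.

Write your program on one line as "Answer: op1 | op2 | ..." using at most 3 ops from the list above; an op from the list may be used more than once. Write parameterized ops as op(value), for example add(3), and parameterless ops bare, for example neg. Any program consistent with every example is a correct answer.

add(-4) | abs | add(3)

Check, running the answer program on each example:
  46 -> 42 -> 42 -> 45
  -25 -> -29 -> 29 -> 32
  26 -> 22 -> 22 -> 25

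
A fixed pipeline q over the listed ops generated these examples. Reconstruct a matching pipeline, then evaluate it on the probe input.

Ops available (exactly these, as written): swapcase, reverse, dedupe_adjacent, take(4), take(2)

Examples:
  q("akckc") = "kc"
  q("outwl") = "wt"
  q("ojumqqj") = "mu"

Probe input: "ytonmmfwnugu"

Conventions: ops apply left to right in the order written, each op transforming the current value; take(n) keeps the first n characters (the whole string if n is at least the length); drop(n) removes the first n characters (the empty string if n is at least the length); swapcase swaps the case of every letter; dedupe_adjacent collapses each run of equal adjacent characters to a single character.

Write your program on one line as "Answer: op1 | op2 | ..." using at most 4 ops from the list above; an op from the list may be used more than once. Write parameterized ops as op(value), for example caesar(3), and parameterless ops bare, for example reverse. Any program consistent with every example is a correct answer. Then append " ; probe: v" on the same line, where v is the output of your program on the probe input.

take(4) | reverse | take(2) ; probe: "no"

Check, running the answer program on each example:
  "akckc" -> "akck" -> "kcka" -> "kc"
  "outwl" -> "outw" -> "wtuo" -> "wt"
  "ojumqqj" -> "ojum" -> "mujo" -> "mu"
  probe: "ytonmmfwnugu" -> "yton" -> "noty" -> "no"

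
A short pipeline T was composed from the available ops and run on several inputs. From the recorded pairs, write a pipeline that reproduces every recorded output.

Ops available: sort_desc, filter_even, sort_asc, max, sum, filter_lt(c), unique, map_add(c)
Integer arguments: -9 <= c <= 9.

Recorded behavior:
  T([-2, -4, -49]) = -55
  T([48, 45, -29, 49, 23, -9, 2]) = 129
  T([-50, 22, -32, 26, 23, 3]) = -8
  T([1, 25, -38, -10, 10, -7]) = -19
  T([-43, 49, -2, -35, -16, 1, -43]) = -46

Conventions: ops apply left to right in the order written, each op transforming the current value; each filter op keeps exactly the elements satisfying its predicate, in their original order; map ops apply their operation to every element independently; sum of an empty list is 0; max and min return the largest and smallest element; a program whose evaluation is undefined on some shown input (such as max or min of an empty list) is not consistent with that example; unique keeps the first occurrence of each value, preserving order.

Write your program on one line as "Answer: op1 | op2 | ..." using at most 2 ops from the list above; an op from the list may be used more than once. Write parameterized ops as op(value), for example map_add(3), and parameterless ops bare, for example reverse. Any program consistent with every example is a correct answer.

unique | sum

Check, running the answer program on each example:
  [-2, -4, -49] -> [-2, -4, -49] -> -55
  [48, 45, -29, 49, 23, -9, 2] -> [48, 45, -29, 49, 23, -9, 2] -> 129
  [-50, 22, -32, 26, 23, 3] -> [-50, 22, -32, 26, 23, 3] -> -8
  [1, 25, -38, -10, 10, -7] -> [1, 25, -38, -10, 10, -7] -> -19
  [-43, 49, -2, -35, -16, 1, -43] -> [-43, 49, -2, -35, -16, 1] -> -46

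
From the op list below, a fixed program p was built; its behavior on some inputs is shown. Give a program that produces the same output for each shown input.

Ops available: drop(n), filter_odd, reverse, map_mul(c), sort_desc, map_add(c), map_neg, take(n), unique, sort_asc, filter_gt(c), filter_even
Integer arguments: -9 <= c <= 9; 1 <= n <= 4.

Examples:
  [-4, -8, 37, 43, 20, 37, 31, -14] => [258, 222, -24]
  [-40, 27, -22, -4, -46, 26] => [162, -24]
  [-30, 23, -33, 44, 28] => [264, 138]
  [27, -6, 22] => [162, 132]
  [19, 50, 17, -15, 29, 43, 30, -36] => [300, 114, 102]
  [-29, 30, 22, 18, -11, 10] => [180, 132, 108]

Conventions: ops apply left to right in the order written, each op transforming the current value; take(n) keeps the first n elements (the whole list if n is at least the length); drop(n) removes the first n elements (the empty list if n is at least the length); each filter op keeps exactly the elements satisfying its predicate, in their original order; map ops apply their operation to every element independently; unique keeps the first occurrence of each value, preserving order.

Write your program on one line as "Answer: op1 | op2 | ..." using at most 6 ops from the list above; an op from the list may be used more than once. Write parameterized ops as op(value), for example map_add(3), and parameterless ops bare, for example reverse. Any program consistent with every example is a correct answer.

take(4) | reverse | filter_gt(-6) | sort_asc | map_mul(6) | reverse

Check, running the answer program on each example:
  [-4, -8, 37, 43, 20, 37, 31, -14] -> [-4, -8, 37, 43] -> [43, 37, -8, -4] -> [43, 37, -4] -> [-4, 37, 43] -> [-24, 222, 258] -> [258, 222, -24]
  [-40, 27, -22, -4, -46, 26] -> [-40, 27, -22, -4] -> [-4, -22, 27, -40] -> [-4, 27] -> [-4, 27] -> [-24, 162] -> [162, -24]
  [-30, 23, -33, 44, 28] -> [-30, 23, -33, 44] -> [44, -33, 23, -30] -> [44, 23] -> [23, 44] -> [138, 264] -> [264, 138]
  [27, -6, 22] -> [27, -6, 22] -> [22, -6, 27] -> [22, 27] -> [22, 27] -> [132, 162] -> [162, 132]
  [19, 50, 17, -15, 29, 43, 30, -36] -> [19, 50, 17, -15] -> [-15, 17, 50, 19] -> [17, 50, 19] -> [17, 19, 50] -> [102, 114, 300] -> [300, 114, 102]
  [-29, 30, 22, 18, -11, 10] -> [-29, 30, 22, 18] -> [18, 22, 30, -29] -> [18, 22, 30] -> [18, 22, 30] -> [108, 132, 180] -> [180, 132, 108]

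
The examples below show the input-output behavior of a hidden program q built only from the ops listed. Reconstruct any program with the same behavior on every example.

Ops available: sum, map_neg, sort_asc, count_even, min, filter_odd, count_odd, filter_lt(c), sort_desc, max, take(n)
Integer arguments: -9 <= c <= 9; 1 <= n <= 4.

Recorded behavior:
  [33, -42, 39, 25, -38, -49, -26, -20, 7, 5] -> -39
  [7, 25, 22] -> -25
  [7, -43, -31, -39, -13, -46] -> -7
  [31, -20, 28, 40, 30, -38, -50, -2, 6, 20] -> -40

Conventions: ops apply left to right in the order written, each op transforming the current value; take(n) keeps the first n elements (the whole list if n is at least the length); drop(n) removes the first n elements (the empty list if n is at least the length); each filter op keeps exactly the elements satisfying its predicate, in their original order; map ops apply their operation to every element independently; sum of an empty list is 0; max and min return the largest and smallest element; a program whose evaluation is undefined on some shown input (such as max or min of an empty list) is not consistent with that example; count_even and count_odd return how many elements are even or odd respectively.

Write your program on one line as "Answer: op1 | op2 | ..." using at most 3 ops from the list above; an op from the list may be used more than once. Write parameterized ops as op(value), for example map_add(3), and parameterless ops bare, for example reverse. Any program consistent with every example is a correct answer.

sort_desc | map_neg | min

Check, running the answer program on each example:
  [33, -42, 39, 25, -38, -49, -26, -20, 7, 5] -> [39, 33, 25, 7, 5, -20, -26, -38, -42, -49] -> [-39, -33, -25, -7, -5, 20, 26, 38, 42, 49] -> -39
  [7, 25, 22] -> [25, 22, 7] -> [-25, -22, -7] -> -25
  [7, -43, -31, -39, -13, -46] -> [7, -13, -31, -39, -43, -46] -> [-7, 13, 31, 39, 43, 46] -> -7
  [31, -20, 28, 40, 30, -38, -50, -2, 6, 20] -> [40, 31, 30, 28, 20, 6, -2, -20, -38, -50] -> [-40, -31, -30, -28, -20, -6, 2, 20, 38, 50] -> -40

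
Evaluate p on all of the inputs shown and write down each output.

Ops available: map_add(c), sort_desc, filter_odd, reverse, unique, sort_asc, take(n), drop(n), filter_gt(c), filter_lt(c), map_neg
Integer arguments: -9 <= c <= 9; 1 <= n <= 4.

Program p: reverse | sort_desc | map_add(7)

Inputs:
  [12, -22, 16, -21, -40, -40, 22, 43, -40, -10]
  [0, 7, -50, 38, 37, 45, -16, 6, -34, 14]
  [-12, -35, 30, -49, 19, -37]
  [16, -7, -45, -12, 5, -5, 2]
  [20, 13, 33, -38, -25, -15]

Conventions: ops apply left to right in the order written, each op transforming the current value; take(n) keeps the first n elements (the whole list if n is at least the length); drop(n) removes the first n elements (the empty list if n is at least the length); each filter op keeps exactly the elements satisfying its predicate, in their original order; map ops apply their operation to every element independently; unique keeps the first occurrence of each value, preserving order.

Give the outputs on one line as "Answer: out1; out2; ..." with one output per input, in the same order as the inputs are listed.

[50, 29, 23, 19, -3, -14, -15, -33, -33, -33]; [52, 45, 44, 21, 14, 13, 7, -9, -27, -43]; [37, 26, -5, -28, -30, -42]; [23, 12, 9, 2, 0, -5, -38]; [40, 27, 20, -8, -18, -31]

Execution, op by op:
  [12, -22, 16, -21, -40, -40, 22, 43, -40, -10] -> [-10, -40, 43, 22, -40, -40, -21, 16, -22, 12] -> [43, 22, 16, 12, -10, -21, -22, -40, -40, -40] -> [50, 29, 23, 19, -3, -14, -15, -33, -33, -33]
  [0, 7, -50, 38, 37, 45, -16, 6, -34, 14] -> [14, -34, 6, -16, 45, 37, 38, -50, 7, 0] -> [45, 38, 37, 14, 7, 6, 0, -16, -34, -50] -> [52, 45, 44, 21, 14, 13, 7, -9, -27, -43]
  [-12, -35, 30, -49, 19, -37] -> [-37, 19, -49, 30, -35, -12] -> [30, 19, -12, -35, -37, -49] -> [37, 26, -5, -28, -30, -42]
  [16, -7, -45, -12, 5, -5, 2] -> [2, -5, 5, -12, -45, -7, 16] -> [16, 5, 2, -5, -7, -12, -45] -> [23, 12, 9, 2, 0, -5, -38]
  [20, 13, 33, -38, -25, -15] -> [-15, -25, -38, 33, 13, 20] -> [33, 20, 13, -15, -25, -38] -> [40, 27, 20, -8, -18, -31]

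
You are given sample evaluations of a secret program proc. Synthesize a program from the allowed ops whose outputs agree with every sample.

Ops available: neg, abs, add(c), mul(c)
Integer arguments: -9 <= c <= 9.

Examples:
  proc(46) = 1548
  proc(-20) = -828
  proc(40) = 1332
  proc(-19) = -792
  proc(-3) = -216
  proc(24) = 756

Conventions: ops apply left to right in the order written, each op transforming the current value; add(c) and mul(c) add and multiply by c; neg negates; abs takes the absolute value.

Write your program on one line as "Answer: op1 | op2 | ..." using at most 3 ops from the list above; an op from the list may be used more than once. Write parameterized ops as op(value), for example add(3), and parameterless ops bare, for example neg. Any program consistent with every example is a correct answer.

add(-3) | mul(4) | mul(9)

Check, running the answer program on each example:
  46 -> 43 -> 172 -> 1548
  -20 -> -23 -> -92 -> -828
  40 -> 37 -> 148 -> 1332
  -19 -> -22 -> -88 -> -792
  -3 -> -6 -> -24 -> -216
  24 -> 21 -> 84 -> 756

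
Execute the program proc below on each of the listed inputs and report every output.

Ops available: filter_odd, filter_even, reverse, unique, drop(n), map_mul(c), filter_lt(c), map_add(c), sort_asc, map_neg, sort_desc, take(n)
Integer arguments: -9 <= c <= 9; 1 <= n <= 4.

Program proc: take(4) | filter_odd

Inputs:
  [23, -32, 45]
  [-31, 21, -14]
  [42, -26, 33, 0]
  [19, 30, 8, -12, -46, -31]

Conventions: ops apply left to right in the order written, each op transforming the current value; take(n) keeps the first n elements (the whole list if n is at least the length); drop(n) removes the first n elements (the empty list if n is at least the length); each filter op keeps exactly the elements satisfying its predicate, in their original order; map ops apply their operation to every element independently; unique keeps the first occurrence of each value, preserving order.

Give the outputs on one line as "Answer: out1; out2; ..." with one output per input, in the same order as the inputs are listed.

[23, 45]; [-31, 21]; [33]; [19]

Execution, op by op:
  [23, -32, 45] -> [23, -32, 45] -> [23, 45]
  [-31, 21, -14] -> [-31, 21, -14] -> [-31, 21]
  [42, -26, 33, 0] -> [42, -26, 33, 0] -> [33]
  [19, 30, 8, -12, -46, -31] -> [19, 30, 8, -12] -> [19]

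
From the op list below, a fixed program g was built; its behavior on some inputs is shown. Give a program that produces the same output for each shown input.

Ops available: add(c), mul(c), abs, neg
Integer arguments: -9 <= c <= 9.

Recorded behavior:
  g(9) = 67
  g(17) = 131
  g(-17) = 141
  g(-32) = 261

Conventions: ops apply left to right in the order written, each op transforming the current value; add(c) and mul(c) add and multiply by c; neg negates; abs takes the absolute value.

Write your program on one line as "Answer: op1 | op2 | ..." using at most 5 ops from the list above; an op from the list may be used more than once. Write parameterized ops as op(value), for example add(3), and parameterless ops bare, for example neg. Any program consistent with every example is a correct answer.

neg | mul(-8) | add(-5) | abs

Check, running the answer program on each example:
  9 -> -9 -> 72 -> 67 -> 67
  17 -> -17 -> 136 -> 131 -> 131
  -17 -> 17 -> -136 -> -141 -> 141
  -32 -> 32 -> -256 -> -261 -> 261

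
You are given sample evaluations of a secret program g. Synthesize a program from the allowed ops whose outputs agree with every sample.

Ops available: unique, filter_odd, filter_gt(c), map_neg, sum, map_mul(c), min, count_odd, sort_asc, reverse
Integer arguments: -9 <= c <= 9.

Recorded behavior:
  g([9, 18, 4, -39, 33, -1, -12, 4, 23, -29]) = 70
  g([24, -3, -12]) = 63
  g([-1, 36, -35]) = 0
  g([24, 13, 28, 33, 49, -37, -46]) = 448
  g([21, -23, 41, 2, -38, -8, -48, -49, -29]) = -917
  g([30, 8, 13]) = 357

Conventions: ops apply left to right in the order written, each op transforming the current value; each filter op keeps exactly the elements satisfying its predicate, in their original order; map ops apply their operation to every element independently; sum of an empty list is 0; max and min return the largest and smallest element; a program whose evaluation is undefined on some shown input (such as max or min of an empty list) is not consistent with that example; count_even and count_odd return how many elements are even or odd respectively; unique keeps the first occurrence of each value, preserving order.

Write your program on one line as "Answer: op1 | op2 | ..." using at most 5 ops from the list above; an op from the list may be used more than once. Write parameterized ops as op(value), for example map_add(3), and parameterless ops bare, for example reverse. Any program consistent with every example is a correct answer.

map_neg | map_mul(-7) | sort_asc | sum

Check, running the answer program on each example:
  [9, 18, 4, -39, 33, -1, -12, 4, 23, -29] -> [-9, -18, -4, 39, -33, 1, 12, -4, -23, 29] -> [63, 126, 28, -273, 231, -7, -84, 28, 161, -203] -> [-273, -203, -84, -7, 28, 28, 63, 126, 161, 231] -> 70
  [24, -3, -12] -> [-24, 3, 12] -> [168, -21, -84] -> [-84, -21, 168] -> 63
  [-1, 36, -35] -> [1, -36, 35] -> [-7, 252, -245] -> [-245, -7, 252] -> 0
  [24, 13, 28, 33, 49, -37, -46] -> [-24, -13, -28, -33, -49, 37, 46] -> [168, 91, 196, 231, 343, -259, -322] -> [-322, -259, 91, 168, 196, 231, 343] -> 448
  [21, -23, 41, 2, -38, -8, -48, -49, -29] -> [-21, 23, -41, -2, 38, 8, 48, 49, 29] -> [147, -161, 287, 14, -266, -56, -336, -343, -203] -> [-343, -336, -266, -203, -161, -56, 14, 147, 287] -> -917
  [30, 8, 13] -> [-30, -8, -13] -> [210, 56, 91] -> [56, 91, 210] -> 357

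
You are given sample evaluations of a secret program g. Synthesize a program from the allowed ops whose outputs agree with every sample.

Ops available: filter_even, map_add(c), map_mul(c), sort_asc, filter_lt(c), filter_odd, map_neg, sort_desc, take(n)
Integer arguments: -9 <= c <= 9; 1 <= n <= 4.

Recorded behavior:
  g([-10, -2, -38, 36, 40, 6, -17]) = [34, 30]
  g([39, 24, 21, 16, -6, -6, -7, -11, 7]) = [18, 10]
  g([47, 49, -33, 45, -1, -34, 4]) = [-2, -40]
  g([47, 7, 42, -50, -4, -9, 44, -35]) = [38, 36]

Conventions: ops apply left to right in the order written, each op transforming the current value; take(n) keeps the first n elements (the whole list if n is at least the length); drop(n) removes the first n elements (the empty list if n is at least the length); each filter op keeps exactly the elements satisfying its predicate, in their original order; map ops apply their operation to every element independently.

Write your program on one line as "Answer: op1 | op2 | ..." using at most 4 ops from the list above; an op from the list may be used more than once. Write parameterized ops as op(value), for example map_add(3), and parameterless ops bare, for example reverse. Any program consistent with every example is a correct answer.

map_add(-6) | filter_even | sort_desc | take(2)

Check, running the answer program on each example:
  [-10, -2, -38, 36, 40, 6, -17] -> [-16, -8, -44, 30, 34, 0, -23] -> [-16, -8, -44, 30, 34, 0] -> [34, 30, 0, -8, -16, -44] -> [34, 30]
  [39, 24, 21, 16, -6, -6, -7, -11, 7] -> [33, 18, 15, 10, -12, -12, -13, -17, 1] -> [18, 10, -12, -12] -> [18, 10, -12, -12] -> [18, 10]
  [47, 49, -33, 45, -1, -34, 4] -> [41, 43, -39, 39, -7, -40, -2] -> [-40, -2] -> [-2, -40] -> [-2, -40]
  [47, 7, 42, -50, -4, -9, 44, -35] -> [41, 1, 36, -56, -10, -15, 38, -41] -> [36, -56, -10, 38] -> [38, 36, -10, -56] -> [38, 36]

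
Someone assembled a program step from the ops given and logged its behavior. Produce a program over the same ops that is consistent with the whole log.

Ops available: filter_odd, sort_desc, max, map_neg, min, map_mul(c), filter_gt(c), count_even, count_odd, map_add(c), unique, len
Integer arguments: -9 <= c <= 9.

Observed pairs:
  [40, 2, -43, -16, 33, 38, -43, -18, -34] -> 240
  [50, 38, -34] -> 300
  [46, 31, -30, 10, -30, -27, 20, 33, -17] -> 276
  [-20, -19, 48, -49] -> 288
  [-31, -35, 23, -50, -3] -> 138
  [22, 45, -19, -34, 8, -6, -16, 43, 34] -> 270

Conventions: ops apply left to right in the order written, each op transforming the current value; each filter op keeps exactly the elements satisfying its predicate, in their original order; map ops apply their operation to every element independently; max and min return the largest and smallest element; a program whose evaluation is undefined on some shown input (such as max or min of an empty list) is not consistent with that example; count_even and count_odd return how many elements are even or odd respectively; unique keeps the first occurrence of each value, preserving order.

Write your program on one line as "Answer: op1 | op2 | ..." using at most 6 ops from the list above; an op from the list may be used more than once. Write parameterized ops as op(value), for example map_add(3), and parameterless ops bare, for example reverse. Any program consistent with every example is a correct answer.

map_neg | sort_desc | map_neg | map_mul(6) | max

Check, running the answer program on each example:
  [40, 2, -43, -16, 33, 38, -43, -18, -34] -> [-40, -2, 43, 16, -33, -38, 43, 18, 34] -> [43, 43, 34, 18, 16, -2, -33, -38, -40] -> [-43, -43, -34, -18, -16, 2, 33, 38, 40] -> [-258, -258, -204, -108, -96, 12, 198, 228, 240] -> 240
  [50, 38, -34] -> [-50, -38, 34] -> [34, -38, -50] -> [-34, 38, 50] -> [-204, 228, 300] -> 300
  [46, 31, -30, 10, -30, -27, 20, 33, -17] -> [-46, -31, 30, -10, 30, 27, -20, -33, 17] -> [30, 30, 27, 17, -10, -20, -31, -33, -46] -> [-30, -30, -27, -17, 10, 20, 31, 33, 46] -> [-180, -180, -162, -102, 60, 120, 186, 198, 276] -> 276
  [-20, -19, 48, -49] -> [20, 19, -48, 49] -> [49, 20, 19, -48] -> [-49, -20, -19, 48] -> [-294, -120, -114, 288] -> 288
  [-31, -35, 23, -50, -3] -> [31, 35, -23, 50, 3] -> [50, 35, 31, 3, -23] -> [-50, -35, -31, -3, 23] -> [-300, -210, -186, -18, 138] -> 138
  [22, 45, -19, -34, 8, -6, -16, 43, 34] -> [-22, -45, 19, 34, -8, 6, 16, -43, -34] -> [34, 19, 16, 6, -8, -22, -34, -43, -45] -> [-34, -19, -16, -6, 8, 22, 34, 43, 45] -> [-204, -114, -96, -36, 48, 132, 204, 258, 270] -> 270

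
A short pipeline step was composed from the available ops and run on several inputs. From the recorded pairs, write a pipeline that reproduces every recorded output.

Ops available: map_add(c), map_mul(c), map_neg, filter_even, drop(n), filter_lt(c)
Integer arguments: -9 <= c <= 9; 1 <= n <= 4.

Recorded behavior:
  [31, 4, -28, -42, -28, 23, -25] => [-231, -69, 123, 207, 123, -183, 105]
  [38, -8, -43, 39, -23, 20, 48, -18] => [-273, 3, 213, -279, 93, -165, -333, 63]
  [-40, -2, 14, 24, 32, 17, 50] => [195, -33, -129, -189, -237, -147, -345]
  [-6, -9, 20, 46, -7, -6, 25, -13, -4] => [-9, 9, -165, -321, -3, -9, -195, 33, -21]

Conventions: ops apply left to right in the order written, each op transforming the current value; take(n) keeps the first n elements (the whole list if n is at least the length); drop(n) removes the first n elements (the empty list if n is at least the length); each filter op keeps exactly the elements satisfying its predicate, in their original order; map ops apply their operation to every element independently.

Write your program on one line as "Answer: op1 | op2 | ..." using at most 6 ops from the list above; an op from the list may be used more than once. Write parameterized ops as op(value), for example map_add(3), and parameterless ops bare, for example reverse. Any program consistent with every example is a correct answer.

map_add(8) | map_mul(-2) | map_mul(-3) | map_neg | map_add(3)

Check, running the answer program on each example:
  [31, 4, -28, -42, -28, 23, -25] -> [39, 12, -20, -34, -20, 31, -17] -> [-78, -24, 40, 68, 40, -62, 34] -> [234, 72, -120, -204, -120, 186, -102] -> [-234, -72, 120, 204, 120, -186, 102] -> [-231, -69, 123, 207, 123, -183, 105]
  [38, -8, -43, 39, -23, 20, 48, -18] -> [46, 0, -35, 47, -15, 28, 56, -10] -> [-92, 0, 70, -94, 30, -56, -112, 20] -> [276, 0, -210, 282, -90, 168, 336, -60] -> [-276, 0, 210, -282, 90, -168, -336, 60] -> [-273, 3, 213, -279, 93, -165, -333, 63]
  [-40, -2, 14, 24, 32, 17, 50] -> [-32, 6, 22, 32, 40, 25, 58] -> [64, -12, -44, -64, -80, -50, -116] -> [-192, 36, 132, 192, 240, 150, 348] -> [192, -36, -132, -192, -240, -150, -348] -> [195, -33, -129, -189, -237, -147, -345]
  [-6, -9, 20, 46, -7, -6, 25, -13, -4] -> [2, -1, 28, 54, 1, 2, 33, -5, 4] -> [-4, 2, -56, -108, -2, -4, -66, 10, -8] -> [12, -6, 168, 324, 6, 12, 198, -30, 24] -> [-12, 6, -168, -324, -6, -12, -198, 30, -24] -> [-9, 9, -165, -321, -3, -9, -195, 33, -21]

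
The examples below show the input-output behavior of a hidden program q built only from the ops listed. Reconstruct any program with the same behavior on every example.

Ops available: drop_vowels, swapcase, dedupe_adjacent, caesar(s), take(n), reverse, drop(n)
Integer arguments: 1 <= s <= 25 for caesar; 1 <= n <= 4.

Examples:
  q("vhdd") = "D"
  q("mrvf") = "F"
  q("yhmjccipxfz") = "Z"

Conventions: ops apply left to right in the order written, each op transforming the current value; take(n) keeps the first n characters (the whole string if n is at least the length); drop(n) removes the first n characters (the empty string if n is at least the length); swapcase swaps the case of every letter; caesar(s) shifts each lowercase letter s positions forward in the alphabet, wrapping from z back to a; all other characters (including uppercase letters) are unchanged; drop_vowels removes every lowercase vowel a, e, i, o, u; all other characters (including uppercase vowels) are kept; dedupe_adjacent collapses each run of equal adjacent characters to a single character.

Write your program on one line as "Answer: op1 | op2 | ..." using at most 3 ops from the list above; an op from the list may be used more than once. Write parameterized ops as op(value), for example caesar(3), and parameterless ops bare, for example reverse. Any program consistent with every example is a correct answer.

reverse | swapcase | take(1)

Check, running the answer program on each example:
  "vhdd" -> "ddhv" -> "DDHV" -> "D"
  "mrvf" -> "fvrm" -> "FVRM" -> "F"
  "yhmjccipxfz" -> "zfxpiccjmhy" -> "ZFXPICCJMHY" -> "Z"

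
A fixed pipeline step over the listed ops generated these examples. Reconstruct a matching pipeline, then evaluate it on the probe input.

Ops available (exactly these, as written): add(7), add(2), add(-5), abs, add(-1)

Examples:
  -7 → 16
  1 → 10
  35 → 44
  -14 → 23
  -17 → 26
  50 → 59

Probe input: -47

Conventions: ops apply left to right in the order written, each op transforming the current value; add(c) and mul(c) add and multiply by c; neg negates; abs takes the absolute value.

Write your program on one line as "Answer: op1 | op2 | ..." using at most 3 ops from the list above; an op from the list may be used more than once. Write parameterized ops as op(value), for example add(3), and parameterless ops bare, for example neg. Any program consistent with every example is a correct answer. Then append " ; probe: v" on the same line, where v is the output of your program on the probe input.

abs | add(2) | add(7) ; probe: 56

Check, running the answer program on each example:
  -7 -> 7 -> 9 -> 16
  1 -> 1 -> 3 -> 10
  35 -> 35 -> 37 -> 44
  -14 -> 14 -> 16 -> 23
  -17 -> 17 -> 19 -> 26
  50 -> 50 -> 52 -> 59
  probe: -47 -> 47 -> 49 -> 56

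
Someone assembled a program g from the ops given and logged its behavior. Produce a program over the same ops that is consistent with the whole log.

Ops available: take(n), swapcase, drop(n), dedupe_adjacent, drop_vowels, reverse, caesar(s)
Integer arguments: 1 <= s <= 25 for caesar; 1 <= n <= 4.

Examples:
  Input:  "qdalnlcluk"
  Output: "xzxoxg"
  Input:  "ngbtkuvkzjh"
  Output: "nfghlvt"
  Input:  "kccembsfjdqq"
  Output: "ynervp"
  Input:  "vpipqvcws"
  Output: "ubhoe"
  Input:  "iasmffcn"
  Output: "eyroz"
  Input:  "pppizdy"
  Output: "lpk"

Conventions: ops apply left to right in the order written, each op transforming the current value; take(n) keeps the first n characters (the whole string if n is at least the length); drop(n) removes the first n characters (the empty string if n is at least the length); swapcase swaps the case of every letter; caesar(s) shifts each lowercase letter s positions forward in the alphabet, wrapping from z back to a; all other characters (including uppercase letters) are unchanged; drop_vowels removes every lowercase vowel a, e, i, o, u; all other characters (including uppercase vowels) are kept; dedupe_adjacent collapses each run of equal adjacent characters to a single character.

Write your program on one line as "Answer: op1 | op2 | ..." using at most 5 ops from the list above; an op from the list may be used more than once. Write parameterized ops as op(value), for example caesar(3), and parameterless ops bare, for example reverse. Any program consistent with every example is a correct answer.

dedupe_adjacent | caesar(4) | drop(2) | drop_vowels | caesar(8)

Check, running the answer program on each example:
  "qdalnlcluk" -> "qdalnlcluk" -> "uheprpgpyo" -> "eprpgpyo" -> "prpgpy" -> "xzxoxg"
  "ngbtkuvkzjh" -> "ngbtkuvkzjh" -> "rkfxoyzodnl" -> "fxoyzodnl" -> "fxyzdnl" -> "nfghlvt"
  "kccembsfjdqq" -> "kcembsfjdq" -> "ogiqfwjnhu" -> "iqfwjnhu" -> "qfwjnh" -> "ynervp"
  "vpipqvcws" -> "vpipqvcws" -> "ztmtuzgaw" -> "mtuzgaw" -> "mtzgw" -> "ubhoe"
  "iasmffcn" -> "iasmfcn" -> "mewqjgr" -> "wqjgr" -> "wqjgr" -> "eyroz"
  "pppizdy" -> "pizdy" -> "tmdhc" -> "dhc" -> "dhc" -> "lpk"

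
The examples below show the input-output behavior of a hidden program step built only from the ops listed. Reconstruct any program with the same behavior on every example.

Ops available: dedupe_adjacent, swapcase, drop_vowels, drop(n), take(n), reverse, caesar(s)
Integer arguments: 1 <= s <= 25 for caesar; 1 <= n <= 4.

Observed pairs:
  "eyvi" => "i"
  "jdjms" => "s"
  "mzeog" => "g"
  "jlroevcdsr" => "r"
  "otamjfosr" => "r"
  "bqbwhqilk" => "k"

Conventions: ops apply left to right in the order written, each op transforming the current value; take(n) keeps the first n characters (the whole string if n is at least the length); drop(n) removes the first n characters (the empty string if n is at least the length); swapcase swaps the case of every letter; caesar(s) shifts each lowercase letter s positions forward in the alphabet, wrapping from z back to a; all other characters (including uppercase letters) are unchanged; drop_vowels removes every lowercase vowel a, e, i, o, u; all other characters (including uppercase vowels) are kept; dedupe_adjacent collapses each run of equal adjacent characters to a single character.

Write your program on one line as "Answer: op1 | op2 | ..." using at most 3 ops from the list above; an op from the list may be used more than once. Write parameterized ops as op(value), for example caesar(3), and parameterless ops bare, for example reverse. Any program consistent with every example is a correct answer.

reverse | take(1)

Check, running the answer program on each example:
  "eyvi" -> "ivye" -> "i"
  "jdjms" -> "smjdj" -> "s"
  "mzeog" -> "goezm" -> "g"
  "jlroevcdsr" -> "rsdcveorlj" -> "r"
  "otamjfosr" -> "rsofjmato" -> "r"
  "bqbwhqilk" -> "kliqhwbqb" -> "k"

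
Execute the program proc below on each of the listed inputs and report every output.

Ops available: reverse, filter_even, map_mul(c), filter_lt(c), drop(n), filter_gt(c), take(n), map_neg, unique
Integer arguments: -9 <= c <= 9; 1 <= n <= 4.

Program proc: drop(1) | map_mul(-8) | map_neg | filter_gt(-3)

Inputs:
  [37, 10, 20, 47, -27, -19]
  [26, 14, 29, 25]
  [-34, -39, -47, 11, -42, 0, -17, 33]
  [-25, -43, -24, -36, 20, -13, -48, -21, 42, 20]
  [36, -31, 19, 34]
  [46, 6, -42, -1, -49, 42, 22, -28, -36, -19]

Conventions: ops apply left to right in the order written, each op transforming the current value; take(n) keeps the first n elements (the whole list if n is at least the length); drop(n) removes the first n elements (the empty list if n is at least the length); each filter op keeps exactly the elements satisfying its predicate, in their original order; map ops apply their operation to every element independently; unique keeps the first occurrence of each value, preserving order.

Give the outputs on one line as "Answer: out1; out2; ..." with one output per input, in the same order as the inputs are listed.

Execution, op by op:
  [37, 10, 20, 47, -27, -19] -> [10, 20, 47, -27, -19] -> [-80, -160, -376, 216, 152] -> [80, 160, 376, -216, -152] -> [80, 160, 376]
  [26, 14, 29, 25] -> [14, 29, 25] -> [-112, -232, -200] -> [112, 232, 200] -> [112, 232, 200]
  [-34, -39, -47, 11, -42, 0, -17, 33] -> [-39, -47, 11, -42, 0, -17, 33] -> [312, 376, -88, 336, 0, 136, -264] -> [-312, -376, 88, -336, 0, -136, 264] -> [88, 0, 264]
  [-25, -43, -24, -36, 20, -13, -48, -21, 42, 20] -> [-43, -24, -36, 20, -13, -48, -21, 42, 20] -> [344, 192, 288, -160, 104, 384, 168, -336, -160] -> [-344, -192, -288, 160, -104, -384, -168, 336, 160] -> [160, 336, 160]
  [36, -31, 19, 34] -> [-31, 19, 34] -> [248, -152, -272] -> [-248, 152, 272] -> [152, 272]
  [46, 6, -42, -1, -49, 42, 22, -28, -36, -19] -> [6, -42, -1, -49, 42, 22, -28, -36, -19] -> [-48, 336, 8, 392, -336, -176, 224, 288, 152] -> [48, -336, -8, -392, 336, 176, -224, -288, -152] -> [48, 336, 176]

[80, 160, 376]; [112, 232, 200]; [88, 0, 264]; [160, 336, 160]; [152, 272]; [48, 336, 176]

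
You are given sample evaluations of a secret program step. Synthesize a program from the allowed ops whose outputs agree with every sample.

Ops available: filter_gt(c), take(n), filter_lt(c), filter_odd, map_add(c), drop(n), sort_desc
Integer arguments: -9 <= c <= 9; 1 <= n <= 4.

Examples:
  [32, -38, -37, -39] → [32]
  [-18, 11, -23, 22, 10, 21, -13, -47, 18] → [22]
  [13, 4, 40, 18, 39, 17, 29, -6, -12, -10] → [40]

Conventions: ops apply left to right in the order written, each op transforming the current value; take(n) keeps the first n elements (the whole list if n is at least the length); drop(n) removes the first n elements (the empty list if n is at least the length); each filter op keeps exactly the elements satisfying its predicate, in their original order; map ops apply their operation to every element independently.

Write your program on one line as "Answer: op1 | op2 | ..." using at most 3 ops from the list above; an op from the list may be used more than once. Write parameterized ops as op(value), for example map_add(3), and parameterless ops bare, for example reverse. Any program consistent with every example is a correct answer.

take(4) | sort_desc | take(1)

Check, running the answer program on each example:
  [32, -38, -37, -39] -> [32, -38, -37, -39] -> [32, -37, -38, -39] -> [32]
  [-18, 11, -23, 22, 10, 21, -13, -47, 18] -> [-18, 11, -23, 22] -> [22, 11, -18, -23] -> [22]
  [13, 4, 40, 18, 39, 17, 29, -6, -12, -10] -> [13, 4, 40, 18] -> [40, 18, 13, 4] -> [40]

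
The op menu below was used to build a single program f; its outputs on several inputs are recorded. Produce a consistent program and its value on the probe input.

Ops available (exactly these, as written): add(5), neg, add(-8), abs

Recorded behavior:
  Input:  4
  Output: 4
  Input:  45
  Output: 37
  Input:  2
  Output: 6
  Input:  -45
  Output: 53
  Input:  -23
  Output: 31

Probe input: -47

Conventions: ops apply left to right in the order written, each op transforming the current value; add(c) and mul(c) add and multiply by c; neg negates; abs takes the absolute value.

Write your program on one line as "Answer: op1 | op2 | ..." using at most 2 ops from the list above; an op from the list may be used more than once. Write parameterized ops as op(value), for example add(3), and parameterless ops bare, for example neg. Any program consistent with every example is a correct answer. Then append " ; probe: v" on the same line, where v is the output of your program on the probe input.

add(-8) | abs ; probe: 55

Check, running the answer program on each example:
  4 -> -4 -> 4
  45 -> 37 -> 37
  2 -> -6 -> 6
  -45 -> -53 -> 53
  -23 -> -31 -> 31
  probe: -47 -> -55 -> 55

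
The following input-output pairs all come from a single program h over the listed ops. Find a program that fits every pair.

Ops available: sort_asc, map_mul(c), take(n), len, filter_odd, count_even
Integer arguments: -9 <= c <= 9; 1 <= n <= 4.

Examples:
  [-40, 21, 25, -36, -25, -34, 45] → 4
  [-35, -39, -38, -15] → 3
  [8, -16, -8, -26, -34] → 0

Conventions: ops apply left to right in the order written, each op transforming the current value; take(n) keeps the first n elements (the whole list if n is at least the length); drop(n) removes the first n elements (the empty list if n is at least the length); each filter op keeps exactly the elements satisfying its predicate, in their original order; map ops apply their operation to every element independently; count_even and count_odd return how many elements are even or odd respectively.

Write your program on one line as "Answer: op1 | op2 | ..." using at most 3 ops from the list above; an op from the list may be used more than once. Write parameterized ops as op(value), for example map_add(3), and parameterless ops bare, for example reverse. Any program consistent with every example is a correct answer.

filter_odd | sort_asc | len

Check, running the answer program on each example:
  [-40, 21, 25, -36, -25, -34, 45] -> [21, 25, -25, 45] -> [-25, 21, 25, 45] -> 4
  [-35, -39, -38, -15] -> [-35, -39, -15] -> [-39, -35, -15] -> 3
  [8, -16, -8, -26, -34] -> [] -> [] -> 0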